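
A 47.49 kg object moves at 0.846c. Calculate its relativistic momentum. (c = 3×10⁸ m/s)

γ = 1/√(1 - 0.846²) = 1.876
v = 0.846 × 3×10⁸ = 2.538×10⁸ m/s
p = γmv = 1.876 × 47.49 × 2.538×10⁸ = 2.261×10¹⁰ kg·m/s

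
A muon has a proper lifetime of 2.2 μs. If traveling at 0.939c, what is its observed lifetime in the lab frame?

Proper lifetime τ₀ = 2.2 μs
γ = 1/√(1 - 0.939²) = 2.9077
τ = γτ₀ = 2.9077 × 2.2 μs = 6.397 μs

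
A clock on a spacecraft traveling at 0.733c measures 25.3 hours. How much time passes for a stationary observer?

Proper time Δt₀ = 25.3 hours
γ = 1/√(1 - 0.733²) = 1.470
Δt = γΔt₀ = 1.470 × 25.3 = 37.19 hours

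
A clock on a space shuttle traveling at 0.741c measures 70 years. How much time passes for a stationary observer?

Proper time Δt₀ = 70 years
γ = 1/√(1 - 0.741²) = 1.489
Δt = γΔt₀ = 1.489 × 70 = 104.2 years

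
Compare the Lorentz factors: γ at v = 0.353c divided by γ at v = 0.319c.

γ₁ = 1/√(1 - 0.353²) = 1.069
γ₂ = 1/√(1 - 0.319²) = 1.055
γ₁/γ₂ = 1.069/1.055 = 1.013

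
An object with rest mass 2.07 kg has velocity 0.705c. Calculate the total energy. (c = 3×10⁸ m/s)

γ = 1/√(1 - 0.705²) = 1.410
mc² = 2.07 × (3×10⁸)² = 1.863×10¹⁷ J
E = γmc² = 1.410 × 1.863×10¹⁷ = 2.627×10¹⁷ J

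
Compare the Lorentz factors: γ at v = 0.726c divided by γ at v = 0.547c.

γ₁ = 1/√(1 - 0.726²) = 1.454
γ₂ = 1/√(1 - 0.547²) = 1.195
γ₁/γ₂ = 1.454/1.195 = 1.217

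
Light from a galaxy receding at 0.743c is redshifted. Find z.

β = 0.743
(1+β)/(1-β) = 1.743/0.257 = 6.782
√(6.782) = 2.604
z = 2.604 - 1 = 1.604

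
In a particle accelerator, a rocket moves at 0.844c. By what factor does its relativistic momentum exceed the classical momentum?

p_rel = γmv, p_class = mv
Ratio = γ = 1/√(1 - 0.844²)
= 1/√(0.287664) = 1.864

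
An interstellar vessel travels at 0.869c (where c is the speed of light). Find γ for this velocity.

v/c = 0.869, so (v/c)² = 0.755161
1 - (v/c)² = 0.244839
γ = 1/√(0.244839) = 2.021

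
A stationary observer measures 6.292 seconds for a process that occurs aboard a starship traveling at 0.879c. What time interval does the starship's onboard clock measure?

Dilated time Δt = 6.292 seconds
γ = 1/√(1 - 0.879²) = 2.097
Δt₀ = Δt/γ = 6.292/2.097 = 3.000 seconds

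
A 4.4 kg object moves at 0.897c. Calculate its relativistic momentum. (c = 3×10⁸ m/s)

γ = 1/√(1 - 0.897²) = 2.2623
v = 0.897 × 3×10⁸ = 2.691×10⁸ m/s
p = γmv = 2.2623 × 4.4 × 2.691×10⁸ = 2.679×10⁹ kg·m/s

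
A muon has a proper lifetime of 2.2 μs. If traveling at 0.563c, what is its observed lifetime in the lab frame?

Proper lifetime τ₀ = 2.2 μs
γ = 1/√(1 - 0.563²) = 1.210
τ = γτ₀ = 1.210 × 2.2 μs = 2.662 μs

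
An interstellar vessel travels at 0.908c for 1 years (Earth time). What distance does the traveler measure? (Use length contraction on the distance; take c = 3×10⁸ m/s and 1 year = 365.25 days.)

Earth distance: d = v × t = 0.908c × 1 yr = 8.5963×10¹⁵ m
γ = 2.3868
d' = d/γ = 8.5963×10¹⁵/2.3868 = 3.602×10¹⁵ m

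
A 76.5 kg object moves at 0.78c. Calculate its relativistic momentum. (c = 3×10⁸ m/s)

γ = 1/√(1 - 0.78²) = 1.598
v = 0.78 × 3×10⁸ = 2.340×10⁸ m/s
p = γmv = 1.598 × 76.5 × 2.340×10⁸ = 2.861×10¹⁰ kg·m/s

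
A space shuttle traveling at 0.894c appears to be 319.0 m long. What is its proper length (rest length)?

Contracted length L = 319.0 m
γ = 1/√(1 - 0.894²) = 2.2318
L₀ = γL = 2.2318 × 319.0 = 711.9 m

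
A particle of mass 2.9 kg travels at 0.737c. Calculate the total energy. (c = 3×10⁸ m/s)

γ = 1/√(1 - 0.737²) = 1.47952
mc² = 2.9 × (3×10⁸)² = 2.610×10¹⁷ J
E = γmc² = 1.47952 × 2.610×10¹⁷ = 3.862×10¹⁷ J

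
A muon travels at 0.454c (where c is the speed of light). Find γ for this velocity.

v/c = 0.454, so (v/c)² = 0.206116
1 - (v/c)² = 0.793884
γ = 1/√(0.793884) = 1.122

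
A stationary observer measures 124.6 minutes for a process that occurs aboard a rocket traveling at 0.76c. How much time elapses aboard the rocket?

Dilated time Δt = 124.6 minutes
γ = 1/√(1 - 0.76²) = 1.5386
Δt₀ = Δt/γ = 124.6/1.5386 = 80.98 minutes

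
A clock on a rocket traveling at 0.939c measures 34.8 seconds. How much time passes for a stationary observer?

Proper time Δt₀ = 34.8 seconds
γ = 1/√(1 - 0.939²) = 2.908
Δt = γΔt₀ = 2.908 × 34.8 = 101.2 seconds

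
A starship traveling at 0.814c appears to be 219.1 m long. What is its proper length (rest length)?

Contracted length L = 219.1 m
γ = 1/√(1 - 0.814²) = 1.7216
L₀ = γL = 1.7216 × 219.1 = 377.2 m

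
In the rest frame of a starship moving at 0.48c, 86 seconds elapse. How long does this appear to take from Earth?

Proper time Δt₀ = 86 seconds
γ = 1/√(1 - 0.48²) = 1.1399
Δt = γΔt₀ = 1.1399 × 86 = 98.03 seconds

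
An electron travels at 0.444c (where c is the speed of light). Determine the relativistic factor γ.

v/c = 0.444, so (v/c)² = 0.197136
1 - (v/c)² = 0.802864
γ = 1/√(0.802864) = 1.116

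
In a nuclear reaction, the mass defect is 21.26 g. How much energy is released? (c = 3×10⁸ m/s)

Convert mass defect: Δm = 21.26 g = 0.02126 kg
E = Δm·c² = 0.02126 × (3×10⁸)²
= 0.02126 × 9×10¹⁶ = 1.913×10¹⁵ J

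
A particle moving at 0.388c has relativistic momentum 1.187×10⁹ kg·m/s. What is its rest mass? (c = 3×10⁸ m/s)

γ = 1/√(1 - 0.388²) = 1.085
v = 0.388 × 3×10⁸ = 1.164×10⁸ m/s
m = p/(γv) = 1.187×10⁹/(1.085 × 1.164×10⁸) = 9.399 kg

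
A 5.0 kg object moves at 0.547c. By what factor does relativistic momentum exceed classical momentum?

p_rel = γmv, p_class = mv
Ratio = γ = 1/√(1 - 0.547²) = 1.195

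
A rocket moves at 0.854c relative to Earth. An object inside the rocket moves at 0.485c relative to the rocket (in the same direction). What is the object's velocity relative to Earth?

u = (u' + v)/(1 + u'v/c²)
Numerator: 0.485 + 0.854 = 1.339
Denominator: 1 + 0.41419 = 1.41419
u = 1.339/1.41419 = 0.9468c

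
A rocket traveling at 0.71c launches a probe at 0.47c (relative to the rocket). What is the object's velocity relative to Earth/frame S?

u = (u' + v)/(1 + u'v/c²)
Numerator: 0.47 + 0.71 = 1.18
Denominator: 1 + 0.3337 = 1.3337
u = 1.18/1.3337 = 0.8848c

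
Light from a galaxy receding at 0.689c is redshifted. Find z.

β = 0.689
(1+β)/(1-β) = 1.689/0.311 = 5.431
√(5.431) = 2.330
z = 2.330 - 1 = 1.330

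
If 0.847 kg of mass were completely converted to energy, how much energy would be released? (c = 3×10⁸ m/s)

Using E = mc²:
c² = (3×10⁸)² = 9×10¹⁶ m²/s²
E = 0.847 × 9×10¹⁶ = 7.623×10¹⁶ J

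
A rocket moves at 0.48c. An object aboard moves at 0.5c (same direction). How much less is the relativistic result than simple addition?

Classical: u' + v = 0.5 + 0.48 = 0.98c
Relativistic: u = (0.5 + 0.48)/(1 + 0.24) = 0.98/1.24 = 0.7903c
Difference: 0.98 - 0.7903 = 0.1897c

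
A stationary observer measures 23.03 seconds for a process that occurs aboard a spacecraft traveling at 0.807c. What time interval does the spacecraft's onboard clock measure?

Dilated time Δt = 23.03 seconds
γ = 1/√(1 - 0.807²) = 1.693
Δt₀ = Δt/γ = 23.03/1.693 = 13.60 seconds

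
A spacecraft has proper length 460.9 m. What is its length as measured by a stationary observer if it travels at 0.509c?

Proper length L₀ = 460.9 m
γ = 1/√(1 - 0.509²) = 1.1618
L = L₀/γ = 460.9/1.1618 = 396.7 m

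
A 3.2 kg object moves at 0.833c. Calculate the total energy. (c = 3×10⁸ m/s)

γ = 1/√(1 - 0.833²) = 1.8074
mc² = 3.2 × (3×10⁸)² = 2.880×10¹⁷ J
E = γmc² = 1.8074 × 2.880×10¹⁷ = 5.205×10¹⁷ J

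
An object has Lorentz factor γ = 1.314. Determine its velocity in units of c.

From γ = 1/√(1 - v²/c²):
1/γ² = 1/1.314² = 0.5792
v²/c² = 1 - 0.5792 = 0.4208
v/c = √(0.4208) = 0.6487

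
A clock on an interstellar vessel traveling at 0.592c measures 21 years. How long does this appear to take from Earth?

Proper time Δt₀ = 21 years
γ = 1/√(1 - 0.592²) = 1.241
Δt = γΔt₀ = 1.241 × 21 = 26.06 years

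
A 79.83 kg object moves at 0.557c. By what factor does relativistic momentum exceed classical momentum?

p_rel = γmv, p_class = mv
Ratio = γ = 1/√(1 - 0.557²) = 1.204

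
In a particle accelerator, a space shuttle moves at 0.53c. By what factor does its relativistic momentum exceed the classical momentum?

p_rel = γmv, p_class = mv
Ratio = γ = 1/√(1 - 0.53²)
= 1/√(0.7191) = 1.179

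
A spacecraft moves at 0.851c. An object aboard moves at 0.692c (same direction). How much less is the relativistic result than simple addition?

Classical: u' + v = 0.692 + 0.851 = 1.543c
Relativistic: u = (0.692 + 0.851)/(1 + 0.588892) = 1.543/1.588892 = 0.9711c
Difference: 1.543 - 0.9711 = 0.5719c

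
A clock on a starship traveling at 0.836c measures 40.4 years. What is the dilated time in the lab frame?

Proper time Δt₀ = 40.4 years
γ = 1/√(1 - 0.836²) = 1.8224
Δt = γΔt₀ = 1.8224 × 40.4 = 73.62 years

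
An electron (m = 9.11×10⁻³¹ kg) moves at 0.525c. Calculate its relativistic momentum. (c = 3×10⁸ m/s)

γ = 1/√(1 - 0.525²) = 1.175
v = 0.525 × 3×10⁸ = 1.575×10⁸ m/s
p = γmv = 1.175 × 9.11×10⁻³¹ × 1.575×10⁸ = 1.686×10⁻²² kg·m/s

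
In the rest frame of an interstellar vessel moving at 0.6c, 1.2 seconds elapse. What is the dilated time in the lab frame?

Proper time Δt₀ = 1.2 seconds
γ = 1/√(1 - 0.6²) = 1.250
Δt = γΔt₀ = 1.250 × 1.2 = 1.500 seconds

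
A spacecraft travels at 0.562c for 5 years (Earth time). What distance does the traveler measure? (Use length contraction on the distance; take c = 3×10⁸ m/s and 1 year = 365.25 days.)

Earth distance: d = v × t = 0.562c × 5 yr = 2.660×10¹⁶ m
γ = 1.209
d' = d/γ = 2.660×10¹⁶/1.209 = 2.200×10¹⁶ m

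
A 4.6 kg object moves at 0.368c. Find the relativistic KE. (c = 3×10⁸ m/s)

γ = 1/√(1 - 0.368²) = 1.07547
γ - 1 = 0.07547
KE = (γ-1)mc² = 0.07547 × 4.6 × (3×10⁸)² = 3.124×10¹⁶ J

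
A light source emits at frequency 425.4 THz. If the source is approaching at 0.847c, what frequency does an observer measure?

β = v/c = 0.847
(1+β)/(1-β) = 1.847/0.153 = 12.07
Doppler factor = √(12.07) = 3.474
f_obs = 425.4 × 3.474 = 1478 THz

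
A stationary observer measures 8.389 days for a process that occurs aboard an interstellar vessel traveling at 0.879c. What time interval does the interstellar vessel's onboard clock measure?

Dilated time Δt = 8.389 days
γ = 1/√(1 - 0.879²) = 2.097
Δt₀ = Δt/γ = 8.389/2.097 = 4.000 days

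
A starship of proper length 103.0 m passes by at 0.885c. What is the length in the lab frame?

Proper length L₀ = 103.0 m
γ = 1/√(1 - 0.885²) = 2.1478
L = L₀/γ = 103.0/2.1478 = 47.96 m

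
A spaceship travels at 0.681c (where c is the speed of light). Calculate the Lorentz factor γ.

v/c = 0.681, so (v/c)² = 0.463761
1 - (v/c)² = 0.536239
γ = 1/√(0.536239) = 1.366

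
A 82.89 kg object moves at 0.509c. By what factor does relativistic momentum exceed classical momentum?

p_rel = γmv, p_class = mv
Ratio = γ = 1/√(1 - 0.509²) = 1.162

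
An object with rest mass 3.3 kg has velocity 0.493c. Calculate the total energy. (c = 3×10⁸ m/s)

γ = 1/√(1 - 0.493²) = 1.1494
mc² = 3.3 × (3×10⁸)² = 2.970×10¹⁷ J
E = γmc² = 1.1494 × 2.970×10¹⁷ = 3.414×10¹⁷ J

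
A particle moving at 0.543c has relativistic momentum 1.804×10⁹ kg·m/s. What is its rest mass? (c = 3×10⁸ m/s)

γ = 1/√(1 - 0.543²) = 1.1909
v = 0.543 × 3×10⁸ = 1.629×10⁸ m/s
m = p/(γv) = 1.804×10⁹/(1.1909 × 1.629×10⁸) = 9.299 kg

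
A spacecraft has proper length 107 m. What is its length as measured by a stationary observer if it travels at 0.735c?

Proper length L₀ = 107 m
γ = 1/√(1 - 0.735²) = 1.4748
L = L₀/γ = 107/1.4748 = 72.55 m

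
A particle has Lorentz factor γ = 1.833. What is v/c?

From γ = 1/√(1 - v²/c²):
1/γ² = 1/1.833² = 0.2976
v²/c² = 1 - 0.2976 = 0.7024
v/c = √(0.7024) = 0.8381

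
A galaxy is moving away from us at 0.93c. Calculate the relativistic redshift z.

β = 0.93
(1+β)/(1-β) = 1.93/0.07 = 27.57
√(27.57) = 5.251
z = 5.251 - 1 = 4.251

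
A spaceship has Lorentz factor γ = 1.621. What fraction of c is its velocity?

From γ = 1/√(1 - v²/c²):
1/γ² = 1/1.621² = 0.3806
v²/c² = 1 - 0.3806 = 0.6194
v/c = √(0.6194) = 0.7870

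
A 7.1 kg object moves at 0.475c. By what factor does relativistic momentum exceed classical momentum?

p_rel = γmv, p_class = mv
Ratio = γ = 1/√(1 - 0.475²) = 1.136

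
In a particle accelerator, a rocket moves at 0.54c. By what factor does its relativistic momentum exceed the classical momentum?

p_rel = γmv, p_class = mv
Ratio = γ = 1/√(1 - 0.54²)
= 1/√(0.7084) = 1.188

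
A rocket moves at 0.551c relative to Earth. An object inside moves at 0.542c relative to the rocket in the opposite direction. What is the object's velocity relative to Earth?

Object's velocity in rocket frame is u' = -0.542c
u = (u' + v)/(1 + u'v/c²) = (v - 0.542)/(1 - 0.542·v/c²)
Numerator: 0.551 - 0.542 = 0.009
Denominator: 1 - 0.298642 = 0.701358
u = 0.009/0.701358 = 0.01283c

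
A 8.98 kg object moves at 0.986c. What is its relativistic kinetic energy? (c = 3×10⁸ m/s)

γ = 1/√(1 - 0.986²) = 5.997
γ - 1 = 4.997
KE = (γ-1)mc² = 4.997 × 8.98 × (3×10⁸)² = 4.039×10¹⁸ J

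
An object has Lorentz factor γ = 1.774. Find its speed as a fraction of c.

From γ = 1/√(1 - v²/c²):
1/γ² = 1/1.774² = 0.3178
v²/c² = 1 - 0.3178 = 0.6822
v/c = √(0.6822) = 0.8260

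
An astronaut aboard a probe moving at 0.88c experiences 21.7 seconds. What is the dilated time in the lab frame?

Proper time Δt₀ = 21.7 seconds
γ = 1/√(1 - 0.88²) = 2.1054
Δt = γΔt₀ = 2.1054 × 21.7 = 45.69 seconds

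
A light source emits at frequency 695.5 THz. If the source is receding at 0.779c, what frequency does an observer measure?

β = v/c = 0.779
(1-β)/(1+β) = 0.221/1.779 = 0.12423
Doppler factor = √(0.12423) = 0.35246
f_obs = 695.5 × 0.35246 = 245.1 THz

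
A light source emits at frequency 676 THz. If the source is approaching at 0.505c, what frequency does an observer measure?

β = v/c = 0.505
(1+β)/(1-β) = 1.505/0.495 = 3.040
Doppler factor = √(3.040) = 1.744
f_obs = 676 × 1.744 = 1179 THz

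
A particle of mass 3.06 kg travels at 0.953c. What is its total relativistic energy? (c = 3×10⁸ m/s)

γ = 1/√(1 - 0.953²) = 3.3007
mc² = 3.06 × (3×10⁸)² = 2.754×10¹⁷ J
E = γmc² = 3.3007 × 2.754×10¹⁷ = 9.090×10¹⁷ J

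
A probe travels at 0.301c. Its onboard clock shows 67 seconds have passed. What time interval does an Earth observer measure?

Proper time Δt₀ = 67 seconds
γ = 1/√(1 - 0.301²) = 1.0486
Δt = γΔt₀ = 1.0486 × 67 = 70.26 seconds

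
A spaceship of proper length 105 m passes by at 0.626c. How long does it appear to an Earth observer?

Proper length L₀ = 105 m
γ = 1/√(1 - 0.626²) = 1.2823
L = L₀/γ = 105/1.2823 = 81.88 m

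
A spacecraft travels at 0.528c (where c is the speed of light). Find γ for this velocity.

v/c = 0.528, so (v/c)² = 0.278784
1 - (v/c)² = 0.721216
γ = 1/√(0.721216) = 1.178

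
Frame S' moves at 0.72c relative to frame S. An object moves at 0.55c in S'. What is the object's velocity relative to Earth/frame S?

u = (u' + v)/(1 + u'v/c²)
Numerator: 0.55 + 0.72 = 1.27
Denominator: 1 + 0.396 = 1.396
u = 1.27/1.396 = 0.9097c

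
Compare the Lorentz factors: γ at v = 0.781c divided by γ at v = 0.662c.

γ₁ = 1/√(1 - 0.781²) = 1.601
γ₂ = 1/√(1 - 0.662²) = 1.334
γ₁/γ₂ = 1.601/1.334 = 1.200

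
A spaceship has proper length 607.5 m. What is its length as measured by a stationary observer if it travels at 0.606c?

Proper length L₀ = 607.5 m
γ = 1/√(1 - 0.606²) = 1.25713
L = L₀/γ = 607.5/1.25713 = 483.2 m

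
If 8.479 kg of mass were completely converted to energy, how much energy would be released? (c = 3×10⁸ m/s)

Using E = mc²:
c² = (3×10⁸)² = 9×10¹⁶ m²/s²
E = 8.479 × 9×10¹⁶ = 7.631×10¹⁷ J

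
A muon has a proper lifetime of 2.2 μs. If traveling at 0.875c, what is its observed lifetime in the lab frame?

Proper lifetime τ₀ = 2.2 μs
γ = 1/√(1 - 0.875²) = 2.0656
τ = γτ₀ = 2.0656 × 2.2 μs = 4.544 μs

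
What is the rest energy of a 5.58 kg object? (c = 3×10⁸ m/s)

c² = (3×10⁸)² = 9.000×10¹⁶ m²/s²
E₀ = mc² = 5.58 × 9.000×10¹⁶ = 5.022×10¹⁷ J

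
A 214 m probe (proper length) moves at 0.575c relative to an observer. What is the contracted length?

Proper length L₀ = 214 m
γ = 1/√(1 - 0.575²) = 1.222
L = L₀/γ = 214/1.222 = 175.1 m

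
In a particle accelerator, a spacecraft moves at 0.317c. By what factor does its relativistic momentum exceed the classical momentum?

p_rel = γmv, p_class = mv
Ratio = γ = 1/√(1 - 0.317²)
= 1/√(0.899511) = 1.054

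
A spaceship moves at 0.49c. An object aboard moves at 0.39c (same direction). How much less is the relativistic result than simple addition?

Classical: u' + v = 0.39 + 0.49 = 0.88c
Relativistic: u = (0.39 + 0.49)/(1 + 0.1911) = 0.88/1.1911 = 0.7388c
Difference: 0.88 - 0.7388 = 0.1412c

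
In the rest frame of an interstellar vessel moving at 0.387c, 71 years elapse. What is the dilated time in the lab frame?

Proper time Δt₀ = 71 years
γ = 1/√(1 - 0.387²) = 1.0845
Δt = γΔt₀ = 1.0845 × 71 = 77.00 years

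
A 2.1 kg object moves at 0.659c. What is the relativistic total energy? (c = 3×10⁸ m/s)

γ = 1/√(1 - 0.659²) = 1.3295
mc² = 2.1 × (3×10⁸)² = 1.890×10¹⁷ J
E = γmc² = 1.3295 × 1.890×10¹⁷ = 2.513×10¹⁷ J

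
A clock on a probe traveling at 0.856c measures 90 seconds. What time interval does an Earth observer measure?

Proper time Δt₀ = 90 seconds
γ = 1/√(1 - 0.856²) = 1.934
Δt = γΔt₀ = 1.934 × 90 = 174.1 seconds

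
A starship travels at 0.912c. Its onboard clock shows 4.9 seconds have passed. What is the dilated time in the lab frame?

Proper time Δt₀ = 4.9 seconds
γ = 1/√(1 - 0.912²) = 2.438
Δt = γΔt₀ = 2.438 × 4.9 = 11.95 seconds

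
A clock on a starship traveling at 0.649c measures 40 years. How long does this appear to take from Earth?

Proper time Δt₀ = 40 years
γ = 1/√(1 - 0.649²) = 1.3144
Δt = γΔt₀ = 1.3144 × 40 = 52.58 years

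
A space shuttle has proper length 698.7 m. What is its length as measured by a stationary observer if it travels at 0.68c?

Proper length L₀ = 698.7 m
γ = 1/√(1 - 0.68²) = 1.3639
L = L₀/γ = 698.7/1.3639 = 512.3 m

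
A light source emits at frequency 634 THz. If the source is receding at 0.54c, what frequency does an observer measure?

β = v/c = 0.54
(1-β)/(1+β) = 0.46/1.54 = 0.2987
Doppler factor = √(0.2987) = 0.5465
f_obs = 634 × 0.5465 = 346.5 THz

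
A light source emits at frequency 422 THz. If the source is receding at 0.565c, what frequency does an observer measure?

β = v/c = 0.565
(1-β)/(1+β) = 0.435/1.565 = 0.27796
Doppler factor = √(0.27796) = 0.5272
f_obs = 422 × 0.5272 = 222.5 THz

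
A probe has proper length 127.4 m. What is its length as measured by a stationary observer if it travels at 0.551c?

Proper length L₀ = 127.4 m
γ = 1/√(1 - 0.551²) = 1.198
L = L₀/γ = 127.4/1.198 = 106.3 m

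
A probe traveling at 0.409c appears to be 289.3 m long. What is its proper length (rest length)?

Contracted length L = 289.3 m
γ = 1/√(1 - 0.409²) = 1.0958
L₀ = γL = 1.0958 × 289.3 = 317.0 m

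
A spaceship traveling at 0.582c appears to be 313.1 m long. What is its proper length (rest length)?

Contracted length L = 313.1 m
γ = 1/√(1 - 0.582²) = 1.2297
L₀ = γL = 1.2297 × 313.1 = 385.0 m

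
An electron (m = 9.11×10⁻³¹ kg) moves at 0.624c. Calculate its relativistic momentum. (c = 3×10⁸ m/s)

γ = 1/√(1 - 0.624²) = 1.2797
v = 0.624 × 3×10⁸ = 1.872×10⁸ m/s
p = γmv = 1.2797 × 9.11×10⁻³¹ × 1.872×10⁸ = 2.182×10⁻²² kg·m/s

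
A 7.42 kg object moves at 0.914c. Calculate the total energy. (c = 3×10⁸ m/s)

γ = 1/√(1 - 0.914²) = 2.465
mc² = 7.42 × (3×10⁸)² = 6.678×10¹⁷ J
E = γmc² = 2.465 × 6.678×10¹⁷ = 1.646×10¹⁸ J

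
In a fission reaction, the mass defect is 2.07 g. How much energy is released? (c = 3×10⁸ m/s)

Convert mass defect: Δm = 2.07 g = 0.00207 kg
E = Δm·c² = 0.00207 × (3×10⁸)²
= 0.00207 × 9×10¹⁶ = 1.863×10¹⁴ J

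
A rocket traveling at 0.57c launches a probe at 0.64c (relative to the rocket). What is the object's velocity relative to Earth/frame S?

u = (u' + v)/(1 + u'v/c²)
Numerator: 0.64 + 0.57 = 1.21
Denominator: 1 + 0.3648 = 1.3648
u = 1.21/1.3648 = 0.8866c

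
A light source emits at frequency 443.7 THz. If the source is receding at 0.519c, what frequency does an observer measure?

β = v/c = 0.519
(1-β)/(1+β) = 0.481/1.519 = 0.31666
Doppler factor = √(0.31666) = 0.5627
f_obs = 443.7 × 0.5627 = 249.7 THz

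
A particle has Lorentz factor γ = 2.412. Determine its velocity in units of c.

From γ = 1/√(1 - v²/c²):
1/γ² = 1/2.412² = 0.1719
v²/c² = 1 - 0.1719 = 0.8281
v/c = √(0.8281) = 0.9100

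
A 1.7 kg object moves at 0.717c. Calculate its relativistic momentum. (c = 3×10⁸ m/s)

γ = 1/√(1 - 0.717²) = 1.4346
v = 0.717 × 3×10⁸ = 2.151×10⁸ m/s
p = γmv = 1.4346 × 1.7 × 2.151×10⁸ = 5.246×10⁸ kg·m/s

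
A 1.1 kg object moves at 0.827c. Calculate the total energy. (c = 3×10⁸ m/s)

γ = 1/√(1 - 0.827²) = 1.779
mc² = 1.1 × (3×10⁸)² = 9.900×10¹⁶ J
E = γmc² = 1.779 × 9.900×10¹⁶ = 1.761×10¹⁷ J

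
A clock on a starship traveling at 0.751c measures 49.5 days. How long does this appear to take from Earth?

Proper time Δt₀ = 49.5 days
γ = 1/√(1 - 0.751²) = 1.5145
Δt = γΔt₀ = 1.5145 × 49.5 = 74.97 days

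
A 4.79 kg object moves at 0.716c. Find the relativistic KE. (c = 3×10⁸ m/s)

γ = 1/√(1 - 0.716²) = 1.43246
γ - 1 = 0.43246
KE = (γ-1)mc² = 0.43246 × 4.79 × (3×10⁸)² = 1.864×10¹⁷ J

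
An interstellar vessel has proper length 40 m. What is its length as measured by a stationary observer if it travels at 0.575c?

Proper length L₀ = 40 m
γ = 1/√(1 - 0.575²) = 1.222
L = L₀/γ = 40/1.222 = 32.73 m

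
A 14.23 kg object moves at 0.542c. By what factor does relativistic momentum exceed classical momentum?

p_rel = γmv, p_class = mv
Ratio = γ = 1/√(1 - 0.542²) = 1.190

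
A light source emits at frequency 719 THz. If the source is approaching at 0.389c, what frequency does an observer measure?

β = v/c = 0.389
(1+β)/(1-β) = 1.389/0.611 = 2.273
Doppler factor = √(2.273) = 1.508
f_obs = 719 × 1.508 = 1084 THz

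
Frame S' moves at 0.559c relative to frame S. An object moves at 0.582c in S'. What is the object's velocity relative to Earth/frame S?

u = (u' + v)/(1 + u'v/c²)
Numerator: 0.582 + 0.559 = 1.141
Denominator: 1 + 0.325338 = 1.325338
u = 1.141/1.325338 = 0.8609c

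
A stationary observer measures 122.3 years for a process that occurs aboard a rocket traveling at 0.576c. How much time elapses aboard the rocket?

Dilated time Δt = 122.3 years
γ = 1/√(1 - 0.576²) = 1.22332
Δt₀ = Δt/γ = 122.3/1.22332 = 99.97 years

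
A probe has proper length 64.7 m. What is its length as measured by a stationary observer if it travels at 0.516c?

Proper length L₀ = 64.7 m
γ = 1/√(1 - 0.516²) = 1.1674
L = L₀/γ = 64.7/1.1674 = 55.42 m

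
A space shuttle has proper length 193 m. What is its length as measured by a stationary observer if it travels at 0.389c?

Proper length L₀ = 193 m
γ = 1/√(1 - 0.389²) = 1.0855
L = L₀/γ = 193/1.0855 = 177.8 m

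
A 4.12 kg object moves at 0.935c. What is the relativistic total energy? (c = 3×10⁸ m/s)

γ = 1/√(1 - 0.935²) = 2.820
mc² = 4.12 × (3×10⁸)² = 3.708×10¹⁷ J
E = γmc² = 2.820 × 3.708×10¹⁷ = 1.046×10¹⁸ J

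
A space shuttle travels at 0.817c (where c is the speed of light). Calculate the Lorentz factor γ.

v/c = 0.817, so (v/c)² = 0.667489
1 - (v/c)² = 0.332511
γ = 1/√(0.332511) = 1.734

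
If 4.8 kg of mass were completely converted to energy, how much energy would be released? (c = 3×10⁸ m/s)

Using E = mc²:
c² = (3×10⁸)² = 9×10¹⁶ m²/s²
E = 4.8 × 9×10¹⁶ = 4.320×10¹⁷ J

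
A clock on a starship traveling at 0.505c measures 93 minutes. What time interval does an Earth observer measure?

Proper time Δt₀ = 93 minutes
γ = 1/√(1 - 0.505²) = 1.1586
Δt = γΔt₀ = 1.1586 × 93 = 107.7 minutes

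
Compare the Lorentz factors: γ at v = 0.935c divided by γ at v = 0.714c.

γ₁ = 1/√(1 - 0.935²) = 2.8197
γ₂ = 1/√(1 - 0.714²) = 1.4283
γ₁/γ₂ = 2.8197/1.4283 = 1.974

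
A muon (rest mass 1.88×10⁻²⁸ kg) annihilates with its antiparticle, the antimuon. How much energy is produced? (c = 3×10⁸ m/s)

Both particles have the same rest mass, so total mass = 2m
E = 2m·c² = 2 × 1.88×10⁻²⁸ × (3×10⁸)²
= 2 × 1.88×10⁻²⁸ × 9×10¹⁶
= 3.384×10⁻¹¹ J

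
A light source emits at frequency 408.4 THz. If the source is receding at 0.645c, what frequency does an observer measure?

β = v/c = 0.645
(1-β)/(1+β) = 0.355/1.645 = 0.2158
Doppler factor = √(0.2158) = 0.4645
f_obs = 408.4 × 0.4645 = 189.7 THz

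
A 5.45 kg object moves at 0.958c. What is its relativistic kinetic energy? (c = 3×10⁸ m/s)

γ = 1/√(1 - 0.958²) = 3.487
γ - 1 = 2.487
KE = (γ-1)mc² = 2.487 × 5.45 × (3×10⁸)² = 1.220×10¹⁸ J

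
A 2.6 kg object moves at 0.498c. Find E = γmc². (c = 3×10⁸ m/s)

γ = 1/√(1 - 0.498²) = 1.153
mc² = 2.6 × (3×10⁸)² = 2.340×10¹⁷ J
E = γmc² = 1.153 × 2.340×10¹⁷ = 2.698×10¹⁷ J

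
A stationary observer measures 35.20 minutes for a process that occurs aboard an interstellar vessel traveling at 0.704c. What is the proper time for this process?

Dilated time Δt = 35.20 minutes
γ = 1/√(1 - 0.704²) = 1.408
Δt₀ = Δt/γ = 35.20/1.408 = 25.00 minutes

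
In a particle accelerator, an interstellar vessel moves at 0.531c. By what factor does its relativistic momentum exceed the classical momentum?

p_rel = γmv, p_class = mv
Ratio = γ = 1/√(1 - 0.531²)
= 1/√(0.718039) = 1.180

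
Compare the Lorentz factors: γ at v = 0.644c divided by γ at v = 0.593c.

γ₁ = 1/√(1 - 0.644²) = 1.3071
γ₂ = 1/√(1 - 0.593²) = 1.2419
γ₁/γ₂ = 1.3071/1.2419 = 1.053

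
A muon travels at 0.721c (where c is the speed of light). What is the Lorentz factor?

v/c = 0.721, so (v/c)² = 0.519841
1 - (v/c)² = 0.480159
γ = 1/√(0.480159) = 1.443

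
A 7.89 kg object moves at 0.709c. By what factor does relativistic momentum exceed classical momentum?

p_rel = γmv, p_class = mv
Ratio = γ = 1/√(1 - 0.709²) = 1.418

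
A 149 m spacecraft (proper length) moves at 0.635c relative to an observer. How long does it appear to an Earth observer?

Proper length L₀ = 149 m
γ = 1/√(1 - 0.635²) = 1.294
L = L₀/γ = 149/1.294 = 115.1 m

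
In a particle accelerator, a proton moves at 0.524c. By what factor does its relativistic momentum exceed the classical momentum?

p_rel = γmv, p_class = mv
Ratio = γ = 1/√(1 - 0.524²)
= 1/√(0.725424) = 1.174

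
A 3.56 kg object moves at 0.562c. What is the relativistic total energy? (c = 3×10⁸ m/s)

γ = 1/√(1 - 0.562²) = 1.209
mc² = 3.56 × (3×10⁸)² = 3.204×10¹⁷ J
E = γmc² = 1.209 × 3.204×10¹⁷ = 3.874×10¹⁷ J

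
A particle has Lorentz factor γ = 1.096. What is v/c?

From γ = 1/√(1 - v²/c²):
1/γ² = 1/1.096² = 0.8325
v²/c² = 1 - 0.8325 = 0.1675
v/c = √(0.1675) = 0.4093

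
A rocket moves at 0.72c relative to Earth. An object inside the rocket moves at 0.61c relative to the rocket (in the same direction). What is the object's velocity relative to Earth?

u = (u' + v)/(1 + u'v/c²)
Numerator: 0.61 + 0.72 = 1.33
Denominator: 1 + 0.4392 = 1.4392
u = 1.33/1.4392 = 0.9241c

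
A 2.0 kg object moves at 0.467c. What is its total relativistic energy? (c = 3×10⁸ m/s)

γ = 1/√(1 - 0.467²) = 1.131
mc² = 2.0 × (3×10⁸)² = 1.800×10¹⁷ J
E = γmc² = 1.131 × 1.800×10¹⁷ = 2.036×10¹⁷ J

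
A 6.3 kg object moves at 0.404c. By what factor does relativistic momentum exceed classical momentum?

p_rel = γmv, p_class = mv
Ratio = γ = 1/√(1 - 0.404²) = 1.093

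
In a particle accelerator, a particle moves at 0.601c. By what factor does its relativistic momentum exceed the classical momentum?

p_rel = γmv, p_class = mv
Ratio = γ = 1/√(1 - 0.601²)
= 1/√(0.638799) = 1.251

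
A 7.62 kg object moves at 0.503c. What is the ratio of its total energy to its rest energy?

E = γmc², E₀ = mc²
E/E₀ = γ = 1/√(1 - 0.503²) = 1.157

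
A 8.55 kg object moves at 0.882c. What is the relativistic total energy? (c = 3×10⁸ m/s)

γ = 1/√(1 - 0.882²) = 2.122
mc² = 8.55 × (3×10⁸)² = 7.695×10¹⁷ J
E = γmc² = 2.122 × 7.695×10¹⁷ = 1.633×10¹⁸ J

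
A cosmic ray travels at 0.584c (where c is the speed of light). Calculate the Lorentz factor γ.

v/c = 0.584, so (v/c)² = 0.341056
1 - (v/c)² = 0.658944
γ = 1/√(0.658944) = 1.232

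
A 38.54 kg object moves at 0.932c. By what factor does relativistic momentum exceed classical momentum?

p_rel = γmv, p_class = mv
Ratio = γ = 1/√(1 - 0.932²) = 2.759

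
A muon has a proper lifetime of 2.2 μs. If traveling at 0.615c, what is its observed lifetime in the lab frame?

Proper lifetime τ₀ = 2.2 μs
γ = 1/√(1 - 0.615²) = 1.268
τ = γτ₀ = 1.268 × 2.2 μs = 2.790 μs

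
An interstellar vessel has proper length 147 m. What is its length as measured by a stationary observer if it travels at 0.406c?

Proper length L₀ = 147 m
γ = 1/√(1 - 0.406²) = 1.0942
L = L₀/γ = 147/1.0942 = 134.3 m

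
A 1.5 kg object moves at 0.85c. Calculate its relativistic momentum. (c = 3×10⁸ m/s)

γ = 1/√(1 - 0.85²) = 1.8983
v = 0.85 × 3×10⁸ = 2.550×10⁸ m/s
p = γmv = 1.8983 × 1.5 × 2.550×10⁸ = 7.261×10⁸ kg·m/s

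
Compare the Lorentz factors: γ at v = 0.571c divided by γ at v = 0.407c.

γ₁ = 1/√(1 - 0.571²) = 1.2181
γ₂ = 1/√(1 - 0.407²) = 1.0948
γ₁/γ₂ = 1.2181/1.0948 = 1.113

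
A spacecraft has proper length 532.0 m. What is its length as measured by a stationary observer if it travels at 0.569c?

Proper length L₀ = 532.0 m
γ = 1/√(1 - 0.569²) = 1.216
L = L₀/γ = 532.0/1.216 = 437.5 m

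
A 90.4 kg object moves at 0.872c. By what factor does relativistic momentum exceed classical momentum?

p_rel = γmv, p_class = mv
Ratio = γ = 1/√(1 - 0.872²) = 2.043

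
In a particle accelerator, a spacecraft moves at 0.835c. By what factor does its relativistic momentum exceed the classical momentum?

p_rel = γmv, p_class = mv
Ratio = γ = 1/√(1 - 0.835²)
= 1/√(0.302775) = 1.817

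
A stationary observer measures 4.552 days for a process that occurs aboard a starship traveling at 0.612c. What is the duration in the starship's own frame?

Dilated time Δt = 4.552 days
γ = 1/√(1 - 0.612²) = 1.2644
Δt₀ = Δt/γ = 4.552/1.2644 = 3.600 days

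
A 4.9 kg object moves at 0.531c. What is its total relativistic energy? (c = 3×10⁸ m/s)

γ = 1/√(1 - 0.531²) = 1.180
mc² = 4.9 × (3×10⁸)² = 4.410×10¹⁷ J
E = γmc² = 1.180 × 4.410×10¹⁷ = 5.204×10¹⁷ J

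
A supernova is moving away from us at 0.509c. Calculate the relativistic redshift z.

β = 0.509
(1+β)/(1-β) = 1.509/0.491 = 3.0733
√(3.0733) = 1.7531
z = 1.7531 - 1 = 0.7531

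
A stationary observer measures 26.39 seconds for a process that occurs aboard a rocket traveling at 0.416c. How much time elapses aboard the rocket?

Dilated time Δt = 26.39 seconds
γ = 1/√(1 - 0.416²) = 1.0997
Δt₀ = Δt/γ = 26.39/1.0997 = 24.00 seconds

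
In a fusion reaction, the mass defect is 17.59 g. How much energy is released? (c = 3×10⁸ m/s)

Convert mass defect: Δm = 17.59 g = 0.01759 kg
E = Δm·c² = 0.01759 × (3×10⁸)²
= 0.01759 × 9×10¹⁶ = 1.583×10¹⁵ J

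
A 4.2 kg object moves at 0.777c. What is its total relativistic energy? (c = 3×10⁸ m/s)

γ = 1/√(1 - 0.777²) = 1.5886
mc² = 4.2 × (3×10⁸)² = 3.780×10¹⁷ J
E = γmc² = 1.5886 × 3.780×10¹⁷ = 6.005×10¹⁷ J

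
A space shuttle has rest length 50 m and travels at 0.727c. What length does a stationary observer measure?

Proper length L₀ = 50 m
γ = 1/√(1 - 0.727²) = 1.4564
L = L₀/γ = 50/1.4564 = 34.33 m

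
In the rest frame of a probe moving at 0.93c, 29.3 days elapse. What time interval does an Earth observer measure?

Proper time Δt₀ = 29.3 days
γ = 1/√(1 - 0.93²) = 2.7206
Δt = γΔt₀ = 2.7206 × 29.3 = 79.71 days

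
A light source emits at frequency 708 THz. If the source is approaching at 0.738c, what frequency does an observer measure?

β = v/c = 0.738
(1+β)/(1-β) = 1.738/0.262 = 6.634
Doppler factor = √(6.634) = 2.576
f_obs = 708 × 2.576 = 1824 THz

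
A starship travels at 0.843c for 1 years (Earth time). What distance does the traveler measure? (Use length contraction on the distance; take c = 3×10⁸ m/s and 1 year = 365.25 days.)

Earth distance: d = v × t = 0.843c × 1 yr = 7.981×10¹⁵ m
γ = 1.859
d' = d/γ = 7.981×10¹⁵/1.859 = 4.293×10¹⁵ m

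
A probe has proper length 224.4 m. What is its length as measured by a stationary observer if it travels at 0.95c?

Proper length L₀ = 224.4 m
γ = 1/√(1 - 0.95²) = 3.2026
L = L₀/γ = 224.4/3.2026 = 70.07 m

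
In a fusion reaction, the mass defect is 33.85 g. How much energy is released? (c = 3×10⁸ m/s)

Convert mass defect: Δm = 33.85 g = 0.03385 kg
E = Δm·c² = 0.03385 × (3×10⁸)²
= 0.03385 × 9×10¹⁶ = 3.047×10¹⁵ J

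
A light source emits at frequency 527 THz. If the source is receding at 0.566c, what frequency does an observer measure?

β = v/c = 0.566
(1-β)/(1+β) = 0.434/1.566 = 0.2771
Doppler factor = √(0.2771) = 0.5264
f_obs = 527 × 0.5264 = 277.4 THz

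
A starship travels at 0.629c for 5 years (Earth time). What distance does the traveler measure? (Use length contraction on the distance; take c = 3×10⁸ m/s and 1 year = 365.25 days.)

Earth distance: d = v × t = 0.629c × 5 yr = 2.977×10¹⁶ m
γ = 1.286
d' = d/γ = 2.977×10¹⁶/1.286 = 2.315×10¹⁶ m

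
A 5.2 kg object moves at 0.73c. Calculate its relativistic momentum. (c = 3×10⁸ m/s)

γ = 1/√(1 - 0.73²) = 1.463
v = 0.73 × 3×10⁸ = 2.190×10⁸ m/s
p = γmv = 1.463 × 5.2 × 2.190×10⁸ = 1.666×10⁹ kg·m/s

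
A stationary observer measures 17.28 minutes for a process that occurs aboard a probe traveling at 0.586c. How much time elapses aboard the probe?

Dilated time Δt = 17.28 minutes
γ = 1/√(1 - 0.586²) = 1.234
Δt₀ = Δt/γ = 17.28/1.234 = 14.00 minutes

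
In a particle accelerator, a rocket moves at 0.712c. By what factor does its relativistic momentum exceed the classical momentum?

p_rel = γmv, p_class = mv
Ratio = γ = 1/√(1 - 0.712²)
= 1/√(0.493056) = 1.424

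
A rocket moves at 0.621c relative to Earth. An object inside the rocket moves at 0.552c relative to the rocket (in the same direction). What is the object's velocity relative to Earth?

u = (u' + v)/(1 + u'v/c²)
Numerator: 0.552 + 0.621 = 1.173
Denominator: 1 + 0.342792 = 1.342792
u = 1.173/1.342792 = 0.8736c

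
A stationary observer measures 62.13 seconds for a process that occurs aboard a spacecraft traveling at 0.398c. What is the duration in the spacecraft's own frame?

Dilated time Δt = 62.13 seconds
γ = 1/√(1 - 0.398²) = 1.090
Δt₀ = Δt/γ = 62.13/1.090 = 57.00 seconds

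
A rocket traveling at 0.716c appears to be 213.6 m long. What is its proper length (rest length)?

Contracted length L = 213.6 m
γ = 1/√(1 - 0.716²) = 1.4325
L₀ = γL = 1.4325 × 213.6 = 306.0 m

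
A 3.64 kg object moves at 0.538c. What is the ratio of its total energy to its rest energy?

E = γmc², E₀ = mc²
E/E₀ = γ = 1/√(1 - 0.538²) = 1.186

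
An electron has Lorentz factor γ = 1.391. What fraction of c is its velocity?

From γ = 1/√(1 - v²/c²):
1/γ² = 1/1.391² = 0.5168
v²/c² = 1 - 0.5168 = 0.4832
v/c = √(0.4832) = 0.6951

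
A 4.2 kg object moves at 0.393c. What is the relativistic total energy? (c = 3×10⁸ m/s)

γ = 1/√(1 - 0.393²) = 1.0875
mc² = 4.2 × (3×10⁸)² = 3.780×10¹⁷ J
E = γmc² = 1.0875 × 3.780×10¹⁷ = 4.111×10¹⁷ J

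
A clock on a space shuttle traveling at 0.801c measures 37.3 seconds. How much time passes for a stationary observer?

Proper time Δt₀ = 37.3 seconds
γ = 1/√(1 - 0.801²) = 1.6704
Δt = γΔt₀ = 1.6704 × 37.3 = 62.31 seconds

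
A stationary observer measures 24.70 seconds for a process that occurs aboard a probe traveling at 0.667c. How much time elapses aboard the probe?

Dilated time Δt = 24.70 seconds
γ = 1/√(1 - 0.667²) = 1.3422
Δt₀ = Δt/γ = 24.70/1.3422 = 18.40 seconds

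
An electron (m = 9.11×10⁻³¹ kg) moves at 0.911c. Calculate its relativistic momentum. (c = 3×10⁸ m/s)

γ = 1/√(1 - 0.911²) = 2.4248
v = 0.911 × 3×10⁸ = 2.733×10⁸ m/s
p = γmv = 2.4248 × 9.11×10⁻³¹ × 2.733×10⁸ = 6.037×10⁻²² kg·m/s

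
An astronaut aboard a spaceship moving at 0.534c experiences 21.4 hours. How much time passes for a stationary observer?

Proper time Δt₀ = 21.4 hours
γ = 1/√(1 - 0.534²) = 1.1828
Δt = γΔt₀ = 1.1828 × 21.4 = 25.31 hours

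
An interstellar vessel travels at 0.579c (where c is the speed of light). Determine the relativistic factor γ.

v/c = 0.579, so (v/c)² = 0.335241
1 - (v/c)² = 0.664759
γ = 1/√(0.664759) = 1.227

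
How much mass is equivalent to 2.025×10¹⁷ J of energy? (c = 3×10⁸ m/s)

From E = mc², we get m = E/c²
c² = (3×10⁸)² = 9×10¹⁶ m²/s²
m = 2.025×10¹⁷ / 9×10¹⁶ = 2.250 kg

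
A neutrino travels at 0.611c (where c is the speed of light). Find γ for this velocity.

v/c = 0.611, so (v/c)² = 0.373321
1 - (v/c)² = 0.626679
γ = 1/√(0.626679) = 1.263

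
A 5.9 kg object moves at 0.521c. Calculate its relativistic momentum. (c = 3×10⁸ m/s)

γ = 1/√(1 - 0.521²) = 1.1716
v = 0.521 × 3×10⁸ = 1.563×10⁸ m/s
p = γmv = 1.1716 × 5.9 × 1.563×10⁸ = 1.080×10⁹ kg·m/s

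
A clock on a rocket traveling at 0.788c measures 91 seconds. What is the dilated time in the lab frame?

Proper time Δt₀ = 91 seconds
γ = 1/√(1 - 0.788²) = 1.624
Δt = γΔt₀ = 1.624 × 91 = 147.8 seconds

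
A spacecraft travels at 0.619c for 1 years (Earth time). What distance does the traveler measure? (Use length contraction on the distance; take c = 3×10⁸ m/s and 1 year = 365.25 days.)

Earth distance: d = v × t = 0.619c × 1 yr = 5.860×10¹⁵ m
γ = 1.273
d' = d/γ = 5.860×10¹⁵/1.273 = 4.603×10¹⁵ m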